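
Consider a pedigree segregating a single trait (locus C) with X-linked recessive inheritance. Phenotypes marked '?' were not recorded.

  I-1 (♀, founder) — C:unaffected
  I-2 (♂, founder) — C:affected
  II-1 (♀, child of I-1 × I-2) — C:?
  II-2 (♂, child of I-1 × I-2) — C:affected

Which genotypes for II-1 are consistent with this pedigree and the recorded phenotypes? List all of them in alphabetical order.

C/I-1 un ·: X^CX^c
C/I-2 aff ·: X^cY
C/II-1 ? I-1×I-2: X^CX^c|X^cX^c
C/II-2 aff I-1×I-2: X^cY
⇒ C over [I-1,I-2,II-1,II-2]: 2 consistent

II-1 ∈ {X^CX^c, X^cX^c}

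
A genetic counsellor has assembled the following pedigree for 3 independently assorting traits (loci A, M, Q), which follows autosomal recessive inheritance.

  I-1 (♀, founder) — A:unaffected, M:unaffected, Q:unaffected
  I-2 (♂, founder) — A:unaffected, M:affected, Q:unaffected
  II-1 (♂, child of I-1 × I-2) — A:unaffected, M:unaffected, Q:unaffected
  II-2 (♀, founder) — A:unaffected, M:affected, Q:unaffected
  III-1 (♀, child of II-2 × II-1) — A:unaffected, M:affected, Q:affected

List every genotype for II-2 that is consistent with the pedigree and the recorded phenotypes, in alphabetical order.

II-2 ∈ {AA mm Qq, Aa mm Qq}

A/I-1 un ·: AA|Aa
A/I-2 un ·: AA|Aa
A/II-1 un I-1×I-2: AA|Aa
A/II-2 un ·: AA|Aa
A/III-1 un II-2×II-1: AA|Aa
⇒ A over [I-1,I-2,II-1,II-2,III-1]: 24 consistent
M/I-1 un ·: MM|Mm
M/I-2 aff ·: mm
M/II-1 un I-1×I-2: Mm
M/II-2 aff ·: mm
M/III-1 aff II-2×II-1: mm
⇒ M over [I-1,I-2,II-1,II-2,III-1]: 2 consistent
Q/I-1 un ·: QQ|Qq
Q/I-2 un ·: QQ|Qq
Q/II-1 un I-1×I-2: Qq
Q/II-2 un ·: Qq
Q/III-1 aff II-2×II-1: qq
⇒ Q over [I-1,I-2,II-1,II-2,III-1]: 3 consistent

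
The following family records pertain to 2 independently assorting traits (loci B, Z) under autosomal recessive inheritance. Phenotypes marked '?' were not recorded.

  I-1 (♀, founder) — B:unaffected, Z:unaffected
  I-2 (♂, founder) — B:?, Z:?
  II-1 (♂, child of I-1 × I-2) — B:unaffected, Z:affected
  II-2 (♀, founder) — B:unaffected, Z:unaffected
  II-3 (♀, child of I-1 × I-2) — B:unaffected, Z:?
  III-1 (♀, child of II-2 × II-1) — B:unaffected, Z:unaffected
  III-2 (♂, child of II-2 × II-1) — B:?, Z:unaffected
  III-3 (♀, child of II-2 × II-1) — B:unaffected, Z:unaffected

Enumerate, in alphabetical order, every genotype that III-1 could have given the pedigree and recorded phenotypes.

III-1 ∈ {BB Zz, Bb Zz}

B/I-1 un ·: BB|Bb
B/I-2 ? ·: BB|Bb|bb
B/II-1 un I-1×I-2: BB|Bb
B/II-2 un ·: BB|Bb
B/II-3 un I-1×I-2: BB|Bb
B/III-1 un II-2×II-1: BB|Bb
B/III-2 ? II-2×II-1: BB|Bb|bb
B/III-3 un II-2×II-1: BB|Bb
⇒ B over [I-1,I-2,II-1,II-2,II-3,III-1,III-2,III-3]: 223 consistent
Z/I-1 un ·: Zz
Z/I-2 ? ·: Zz|zz
Z/II-1 aff I-1×I-2: zz
Z/II-2 un ·: ZZ|Zz
Z/II-3 ? I-1×I-2: ZZ|Zz|zz
Z/III-1 un II-2×II-1: Zz
Z/III-2 un II-2×II-1: Zz
Z/III-3 un II-2×II-1: Zz
⇒ Z over [I-1,I-2,II-1,II-2,II-3,III-1,III-2,III-3]: 10 consistent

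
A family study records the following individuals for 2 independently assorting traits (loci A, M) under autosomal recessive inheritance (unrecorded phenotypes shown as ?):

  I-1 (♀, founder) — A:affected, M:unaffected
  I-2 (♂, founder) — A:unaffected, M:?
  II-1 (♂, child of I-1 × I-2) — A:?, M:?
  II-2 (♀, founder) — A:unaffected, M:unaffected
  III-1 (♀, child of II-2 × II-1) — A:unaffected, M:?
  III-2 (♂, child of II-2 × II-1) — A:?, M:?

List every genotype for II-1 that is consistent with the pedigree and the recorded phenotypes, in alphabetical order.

A/I-1 aff ·: aa
A/I-2 un ·: AA|Aa
A/II-1 ? I-1×I-2: Aa|aa
A/II-2 un ·: AA|Aa
A/III-1 un II-2×II-1: AA|Aa
A/III-2 ? II-2×II-1: AA|Aa|aa
⇒ A over [I-1,I-2,II-1,II-2,III-1,III-2]: 23 consistent
M/I-1 un ·: MM|Mm
M/I-2 ? ·: MM|Mm|mm
M/II-1 ? I-1×I-2: MM|Mm|mm
M/II-2 un ·: MM|Mm
M/III-1 ? II-2×II-1: MM|Mm|mm
M/III-2 ? II-2×II-1: MM|Mm|mm
⇒ M over [I-1,I-2,II-1,II-2,III-1,III-2]: 95 consistent

II-1 ∈ {Aa MM, Aa Mm, Aa mm, aa MM, aa Mm, aa mm}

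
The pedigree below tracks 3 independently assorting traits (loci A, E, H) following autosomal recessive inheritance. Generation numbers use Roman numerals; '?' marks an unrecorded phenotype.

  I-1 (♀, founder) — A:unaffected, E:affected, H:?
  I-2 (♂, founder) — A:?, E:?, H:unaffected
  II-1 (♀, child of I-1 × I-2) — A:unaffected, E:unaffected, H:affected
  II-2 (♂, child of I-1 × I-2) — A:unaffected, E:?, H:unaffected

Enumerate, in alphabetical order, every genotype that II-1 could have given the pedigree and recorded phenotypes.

II-1 ∈ {AA Ee hh, Aa Ee hh}

A/I-1 un ·: AA|Aa
A/I-2 ? ·: AA|Aa|aa
A/II-1 un I-1×I-2: AA|Aa
A/II-2 un I-1×I-2: AA|Aa
⇒ A over [I-1,I-2,II-1,II-2]: 15 consistent
E/I-1 aff ·: ee
E/I-2 ? ·: EE|Ee
E/II-1 un I-1×I-2: Ee
E/II-2 ? I-1×I-2: Ee|ee
⇒ E over [I-1,I-2,II-1,II-2]: 3 consistent
H/I-1 ? ·: Hh|hh
H/I-2 un ·: Hh
H/II-1 aff I-1×I-2: hh
H/II-2 un I-1×I-2: HH|Hh
⇒ H over [I-1,I-2,II-1,II-2]: 3 consistent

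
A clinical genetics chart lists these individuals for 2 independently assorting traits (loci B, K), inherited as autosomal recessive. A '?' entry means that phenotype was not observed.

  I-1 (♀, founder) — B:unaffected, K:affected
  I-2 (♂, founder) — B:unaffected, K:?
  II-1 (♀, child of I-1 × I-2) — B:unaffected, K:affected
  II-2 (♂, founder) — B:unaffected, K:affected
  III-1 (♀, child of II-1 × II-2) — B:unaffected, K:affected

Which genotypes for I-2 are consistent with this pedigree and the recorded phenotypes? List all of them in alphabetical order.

I-2 ∈ {BB Kk, BB kk, Bb Kk, Bb kk}

B/I-1 un ·: BB|Bb
B/I-2 un ·: BB|Bb
B/II-1 un I-1×I-2: BB|Bb
B/II-2 un ·: BB|Bb
B/III-1 un II-1×II-2: BB|Bb
⇒ B over [I-1,I-2,II-1,II-2,III-1]: 24 consistent
K/I-1 aff ·: kk
K/I-2 ? ·: Kk|kk
K/II-1 aff I-1×I-2: kk
K/II-2 aff ·: kk
K/III-1 aff II-1×II-2: kk
⇒ K over [I-1,I-2,II-1,II-2,III-1]: 2 consistent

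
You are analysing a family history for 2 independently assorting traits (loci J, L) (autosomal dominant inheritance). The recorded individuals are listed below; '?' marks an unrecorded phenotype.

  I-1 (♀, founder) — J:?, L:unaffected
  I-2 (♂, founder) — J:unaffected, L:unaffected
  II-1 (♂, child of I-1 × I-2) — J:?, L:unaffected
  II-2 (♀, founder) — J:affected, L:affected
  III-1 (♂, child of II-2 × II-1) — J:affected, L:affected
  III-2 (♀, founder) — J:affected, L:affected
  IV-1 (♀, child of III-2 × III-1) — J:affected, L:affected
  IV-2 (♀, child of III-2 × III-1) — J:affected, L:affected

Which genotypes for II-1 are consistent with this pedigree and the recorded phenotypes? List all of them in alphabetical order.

J/I-1 ? ·: jj|Jj|JJ
J/I-2 un ·: jj
J/II-1 ? I-1×I-2: jj|Jj
J/II-2 aff ·: Jj|JJ
J/III-1 aff II-2×II-1: Jj|JJ
J/III-2 aff ·: Jj|JJ
J/IV-1 aff III-2×III-1: Jj|JJ
J/IV-2 aff III-2×III-1: Jj|JJ
⇒ J over [I-1,I-2,II-1,II-2,III-1,III-2,IV-1,IV-2]: 84 consistent
L/I-1 un ·: ll
L/I-2 un ·: ll
L/II-1 un I-1×I-2: ll
L/II-2 aff ·: Ll|LL
L/III-1 aff II-2×II-1: Ll
L/III-2 aff ·: Ll|LL
L/IV-1 aff III-2×III-1: Ll|LL
L/IV-2 aff III-2×III-1: Ll|LL
⇒ L over [I-1,I-2,II-1,II-2,III-1,III-2,IV-1,IV-2]: 16 consistent

II-1 ∈ {Jj ll, jj ll}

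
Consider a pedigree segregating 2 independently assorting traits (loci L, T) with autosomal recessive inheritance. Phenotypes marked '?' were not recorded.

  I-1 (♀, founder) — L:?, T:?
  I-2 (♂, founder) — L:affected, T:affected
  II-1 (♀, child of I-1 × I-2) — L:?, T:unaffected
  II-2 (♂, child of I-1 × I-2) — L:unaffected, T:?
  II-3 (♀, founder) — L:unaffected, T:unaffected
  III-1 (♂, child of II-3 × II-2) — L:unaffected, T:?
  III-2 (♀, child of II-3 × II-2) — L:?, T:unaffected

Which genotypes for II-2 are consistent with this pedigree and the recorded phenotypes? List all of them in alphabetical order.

L/I-1 ? ·: LL|Ll
L/I-2 aff ·: ll
L/II-1 ? I-1×I-2: Ll|ll
L/II-2 un I-1×I-2: Ll
L/II-3 un ·: LL|Ll
L/III-1 un II-3×II-2: LL|Ll
L/III-2 ? II-3×II-2: LL|Ll|ll
⇒ L over [I-1,I-2,II-1,II-2,II-3,III-1,III-2]: 30 consistent
T/I-1 ? ·: TT|Tt
T/I-2 aff ·: tt
T/II-1 un I-1×I-2: Tt
T/II-2 ? I-1×I-2: Tt|tt
T/II-3 un ·: TT|Tt
T/III-1 ? II-3×II-2: TT|Tt|tt
T/III-2 un II-3×II-2: TT|Tt
⇒ T over [I-1,I-2,II-1,II-2,II-3,III-1,III-2]: 23 consistent

II-2 ∈ {Ll Tt, Ll tt}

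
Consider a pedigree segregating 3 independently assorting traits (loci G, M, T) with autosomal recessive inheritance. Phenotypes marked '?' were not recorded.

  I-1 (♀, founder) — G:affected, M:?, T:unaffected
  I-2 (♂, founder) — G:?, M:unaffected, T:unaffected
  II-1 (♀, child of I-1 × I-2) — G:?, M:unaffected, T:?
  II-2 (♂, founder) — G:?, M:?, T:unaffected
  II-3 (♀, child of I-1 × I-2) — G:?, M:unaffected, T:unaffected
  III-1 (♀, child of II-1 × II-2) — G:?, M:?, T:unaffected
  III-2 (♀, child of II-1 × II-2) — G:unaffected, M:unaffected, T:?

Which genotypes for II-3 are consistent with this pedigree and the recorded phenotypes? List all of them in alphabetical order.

G/I-1 aff ·: gg
G/I-2 ? ·: GG|Gg|gg
G/II-1 ? I-1×I-2: Gg|gg
G/II-2 ? ·: GG|Gg|gg
G/II-3 ? I-1×I-2: Gg|gg
G/III-1 ? II-1×II-2: GG|Gg|gg
G/III-2 un II-1×II-2: GG|Gg
⇒ G over [I-1,I-2,II-1,II-2,II-3,III-1,III-2]: 45 consistent
M/I-1 ? ·: MM|Mm|mm
M/I-2 un ·: MM|Mm
M/II-1 un I-1×I-2: MM|Mm
M/II-2 ? ·: MM|Mm|mm
M/II-3 un I-1×I-2: MM|Mm
M/III-1 ? II-1×II-2: MM|Mm|mm
M/III-2 un II-1×II-2: MM|Mm
⇒ M over [I-1,I-2,II-1,II-2,II-3,III-1,III-2]: 138 consistent
T/I-1 un ·: TT|Tt
T/I-2 un ·: TT|Tt
T/II-1 ? I-1×I-2: TT|Tt|tt
T/II-2 un ·: TT|Tt
T/II-3 un I-1×I-2: TT|Tt
T/III-1 un II-1×II-2: TT|Tt
T/III-2 ? II-1×II-2: TT|Tt|tt
⇒ T over [I-1,I-2,II-1,II-2,II-3,III-1,III-2]: 101 consistent

II-3 ∈ {Gg MM TT, Gg MM Tt, Gg Mm TT, Gg Mm Tt, gg MM TT, gg MM Tt, gg Mm TT, gg Mm Tt}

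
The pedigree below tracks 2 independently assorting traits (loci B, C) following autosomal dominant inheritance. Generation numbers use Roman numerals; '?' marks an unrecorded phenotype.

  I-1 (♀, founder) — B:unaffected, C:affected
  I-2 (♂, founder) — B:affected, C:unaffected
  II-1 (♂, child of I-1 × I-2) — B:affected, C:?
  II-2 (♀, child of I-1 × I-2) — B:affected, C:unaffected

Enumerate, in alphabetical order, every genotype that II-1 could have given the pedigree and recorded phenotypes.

B/I-1 un ·: bb
B/I-2 aff ·: Bb|BB
B/II-1 aff I-1×I-2: Bb
B/II-2 aff I-1×I-2: Bb
⇒ B over [I-1,I-2,II-1,II-2]: 2 consistent
C/I-1 aff ·: Cc
C/I-2 un ·: cc
C/II-1 ? I-1×I-2: cc|Cc
C/II-2 un I-1×I-2: cc
⇒ C over [I-1,I-2,II-1,II-2]: 2 consistent

II-1 ∈ {Bb Cc, Bb cc}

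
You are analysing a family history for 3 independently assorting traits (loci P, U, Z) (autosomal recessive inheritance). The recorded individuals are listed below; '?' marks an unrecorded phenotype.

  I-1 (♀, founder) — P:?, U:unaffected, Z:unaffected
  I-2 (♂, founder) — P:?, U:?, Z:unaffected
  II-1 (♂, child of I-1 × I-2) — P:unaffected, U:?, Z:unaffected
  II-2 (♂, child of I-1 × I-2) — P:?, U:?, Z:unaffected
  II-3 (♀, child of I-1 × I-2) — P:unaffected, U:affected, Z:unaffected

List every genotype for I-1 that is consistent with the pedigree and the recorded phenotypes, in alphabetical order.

I-1 ∈ {PP Uu ZZ, PP Uu Zz, Pp Uu ZZ, Pp Uu Zz, pp Uu ZZ, pp Uu Zz}

P/I-1 ? ·: PP|Pp|pp
P/I-2 ? ·: PP|Pp|pp
P/II-1 un I-1×I-2: PP|Pp
P/II-2 ? I-1×I-2: PP|Pp|pp
P/II-3 un I-1×I-2: PP|Pp
⇒ P over [I-1,I-2,II-1,II-2,II-3]: 35 consistent
U/I-1 un ·: Uu
U/I-2 ? ·: Uu|uu
U/II-1 ? I-1×I-2: UU|Uu|uu
U/II-2 ? I-1×I-2: UU|Uu|uu
U/II-3 aff I-1×I-2: uu
⇒ U over [I-1,I-2,II-1,II-2,II-3]: 13 consistent
Z/I-1 un ·: ZZ|Zz
Z/I-2 un ·: ZZ|Zz
Z/II-1 un I-1×I-2: ZZ|Zz
Z/II-2 un I-1×I-2: ZZ|Zz
Z/II-3 un I-1×I-2: ZZ|Zz
⇒ Z over [I-1,I-2,II-1,II-2,II-3]: 25 consistent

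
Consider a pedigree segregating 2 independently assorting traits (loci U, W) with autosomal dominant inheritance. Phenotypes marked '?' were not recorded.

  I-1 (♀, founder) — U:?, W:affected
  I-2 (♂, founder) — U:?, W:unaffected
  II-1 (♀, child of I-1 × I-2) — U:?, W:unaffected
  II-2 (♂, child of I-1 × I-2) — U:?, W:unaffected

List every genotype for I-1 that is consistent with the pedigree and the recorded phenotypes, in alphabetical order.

I-1 ∈ {UU Ww, Uu Ww, uu Ww}

U/I-1 ? ·: uu|Uu|UU
U/I-2 ? ·: uu|Uu|UU
U/II-1 ? I-1×I-2: uu|Uu|UU
U/II-2 ? I-1×I-2: uu|Uu|UU
⇒ U over [I-1,I-2,II-1,II-2]: 29 consistent
W/I-1 aff ·: Ww
W/I-2 un ·: ww
W/II-1 un I-1×I-2: ww
W/II-2 un I-1×I-2: ww
⇒ W over [I-1,I-2,II-1,II-2]: 1 consistent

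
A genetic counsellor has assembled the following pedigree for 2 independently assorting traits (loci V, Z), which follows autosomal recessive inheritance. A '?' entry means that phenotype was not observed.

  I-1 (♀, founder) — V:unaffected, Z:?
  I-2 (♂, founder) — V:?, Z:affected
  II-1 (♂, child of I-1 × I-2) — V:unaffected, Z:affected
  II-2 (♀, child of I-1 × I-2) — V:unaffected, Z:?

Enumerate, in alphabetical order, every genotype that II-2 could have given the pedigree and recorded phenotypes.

II-2 ∈ {VV Zz, VV zz, Vv Zz, Vv zz}

V/I-1 un ·: VV|Vv
V/I-2 ? ·: VV|Vv|vv
V/II-1 un I-1×I-2: VV|Vv
V/II-2 un I-1×I-2: VV|Vv
⇒ V over [I-1,I-2,II-1,II-2]: 15 consistent
Z/I-1 ? ·: Zz|zz
Z/I-2 aff ·: zz
Z/II-1 aff I-1×I-2: zz
Z/II-2 ? I-1×I-2: Zz|zz
⇒ Z over [I-1,I-2,II-1,II-2]: 3 consistent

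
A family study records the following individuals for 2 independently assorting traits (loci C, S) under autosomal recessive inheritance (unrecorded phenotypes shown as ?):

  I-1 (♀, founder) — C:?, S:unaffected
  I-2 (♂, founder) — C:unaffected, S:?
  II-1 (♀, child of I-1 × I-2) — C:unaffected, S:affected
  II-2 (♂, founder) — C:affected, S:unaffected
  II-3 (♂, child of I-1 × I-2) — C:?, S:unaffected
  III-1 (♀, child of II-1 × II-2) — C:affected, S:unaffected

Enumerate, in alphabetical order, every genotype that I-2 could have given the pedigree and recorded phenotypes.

C/I-1 ? ·: CC|Cc|cc
C/I-2 un ·: CC|Cc
C/II-1 un I-1×I-2: Cc
C/II-2 aff ·: cc
C/II-3 ? I-1×I-2: CC|Cc|cc
C/III-1 aff II-1×II-2: cc
⇒ C over [I-1,I-2,II-1,II-2,II-3,III-1]: 10 consistent
S/I-1 un ·: Ss
S/I-2 ? ·: Ss|ss
S/II-1 aff I-1×I-2: ss
S/II-2 un ·: SS|Ss
S/II-3 un I-1×I-2: SS|Ss
S/III-1 un II-1×II-2: Ss
⇒ S over [I-1,I-2,II-1,II-2,II-3,III-1]: 6 consistent

I-2 ∈ {CC Ss, CC ss, Cc Ss, Cc ss}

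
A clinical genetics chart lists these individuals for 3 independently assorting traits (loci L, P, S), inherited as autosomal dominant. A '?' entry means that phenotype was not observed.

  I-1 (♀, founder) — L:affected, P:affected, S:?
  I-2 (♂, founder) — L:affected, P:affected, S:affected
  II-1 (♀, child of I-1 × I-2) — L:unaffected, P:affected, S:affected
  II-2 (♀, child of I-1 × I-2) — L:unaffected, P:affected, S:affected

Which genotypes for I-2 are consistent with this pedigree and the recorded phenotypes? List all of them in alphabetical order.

L/I-1 aff ·: Ll
L/I-2 aff ·: Ll
L/II-1 un I-1×I-2: ll
L/II-2 un I-1×I-2: ll
⇒ L over [I-1,I-2,II-1,II-2]: 1 consistent
P/I-1 aff ·: Pp|PP
P/I-2 aff ·: Pp|PP
P/II-1 aff I-1×I-2: Pp|PP
P/II-2 aff I-1×I-2: Pp|PP
⇒ P over [I-1,I-2,II-1,II-2]: 13 consistent
S/I-1 ? ·: ss|Ss|SS
S/I-2 aff ·: Ss|SS
S/II-1 aff I-1×I-2: Ss|SS
S/II-2 aff I-1×I-2: Ss|SS
⇒ S over [I-1,I-2,II-1,II-2]: 15 consistent

I-2 ∈ {Ll PP SS, Ll PP Ss, Ll Pp SS, Ll Pp Ss}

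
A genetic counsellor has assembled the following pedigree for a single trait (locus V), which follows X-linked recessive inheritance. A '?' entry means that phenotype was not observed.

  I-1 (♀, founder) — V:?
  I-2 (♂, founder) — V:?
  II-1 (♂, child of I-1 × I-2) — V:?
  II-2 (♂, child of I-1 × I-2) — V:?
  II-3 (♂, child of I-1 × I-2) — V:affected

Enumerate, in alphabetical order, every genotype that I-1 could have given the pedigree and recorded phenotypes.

I-1 ∈ {X^VX^v, X^vX^v}

V/I-1 ? ·: X^VX^v|X^vX^v
V/I-2 ? ·: X^VY|X^vY
V/II-1 ? I-1×I-2: X^VY|X^vY
V/II-2 ? I-1×I-2: X^VY|X^vY
V/II-3 aff I-1×I-2: X^vY
⇒ V over [I-1,I-2,II-1,II-2,II-3]: 10 consistent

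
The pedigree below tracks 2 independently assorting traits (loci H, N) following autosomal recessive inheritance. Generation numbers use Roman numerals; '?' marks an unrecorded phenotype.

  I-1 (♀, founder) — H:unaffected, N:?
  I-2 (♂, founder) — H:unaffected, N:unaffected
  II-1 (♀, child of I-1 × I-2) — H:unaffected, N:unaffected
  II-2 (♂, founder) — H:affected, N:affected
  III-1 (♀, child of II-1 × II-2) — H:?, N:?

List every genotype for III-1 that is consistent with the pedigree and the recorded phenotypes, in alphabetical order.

III-1 ∈ {Hh Nn, Hh nn, hh Nn, hh nn}

H/I-1 un ·: HH|Hh
H/I-2 un ·: HH|Hh
H/II-1 un I-1×I-2: HH|Hh
H/II-2 aff ·: hh
H/III-1 ? II-1×II-2: Hh|hh
⇒ H over [I-1,I-2,II-1,II-2,III-1]: 10 consistent
N/I-1 ? ·: NN|Nn|nn
N/I-2 un ·: NN|Nn
N/II-1 un I-1×I-2: NN|Nn
N/II-2 aff ·: nn
N/III-1 ? II-1×II-2: Nn|nn
⇒ N over [I-1,I-2,II-1,II-2,III-1]: 14 consistent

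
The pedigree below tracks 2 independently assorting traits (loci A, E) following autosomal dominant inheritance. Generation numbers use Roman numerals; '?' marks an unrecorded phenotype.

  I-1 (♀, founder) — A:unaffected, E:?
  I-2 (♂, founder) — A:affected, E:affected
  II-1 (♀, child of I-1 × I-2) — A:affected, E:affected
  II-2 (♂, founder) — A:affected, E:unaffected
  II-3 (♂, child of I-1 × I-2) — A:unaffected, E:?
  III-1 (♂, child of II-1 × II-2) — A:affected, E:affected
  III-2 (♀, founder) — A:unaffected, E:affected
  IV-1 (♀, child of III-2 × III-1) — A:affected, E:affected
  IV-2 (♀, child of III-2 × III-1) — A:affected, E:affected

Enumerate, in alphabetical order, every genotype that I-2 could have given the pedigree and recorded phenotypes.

A/I-1 un ·: aa
A/I-2 aff ·: Aa
A/II-1 aff I-1×I-2: Aa
A/II-2 aff ·: Aa|AA
A/II-3 un I-1×I-2: aa
A/III-1 aff II-1×II-2: Aa|AA
A/III-2 un ·: aa
A/IV-1 aff III-2×III-1: Aa
A/IV-2 aff III-2×III-1: Aa
⇒ A over [I-1,I-2,II-1,II-2,II-3,III-1,III-2,IV-1,IV-2]: 4 consistent
E/I-1 ? ·: ee|Ee|EE
E/I-2 aff ·: Ee|EE
E/II-1 aff I-1×I-2: Ee|EE
E/II-2 un ·: ee
E/II-3 ? I-1×I-2: ee|Ee|EE
E/III-1 aff II-1×II-2: Ee
E/III-2 aff ·: Ee|EE
E/IV-1 aff III-2×III-1: Ee|EE
E/IV-2 aff III-2×III-1: Ee|EE
⇒ E over [I-1,I-2,II-1,II-2,II-3,III-1,III-2,IV-1,IV-2]: 144 consistent

I-2 ∈ {Aa EE, Aa Ee}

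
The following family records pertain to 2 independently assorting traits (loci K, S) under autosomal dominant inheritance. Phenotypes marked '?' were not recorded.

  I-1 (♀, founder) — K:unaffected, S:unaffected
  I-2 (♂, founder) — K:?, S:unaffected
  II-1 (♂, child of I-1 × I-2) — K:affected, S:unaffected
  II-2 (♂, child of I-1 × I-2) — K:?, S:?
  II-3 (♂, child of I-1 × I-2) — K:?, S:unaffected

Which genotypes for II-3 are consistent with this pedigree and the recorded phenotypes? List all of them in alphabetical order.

K/I-1 un ·: kk
K/I-2 ? ·: Kk|KK
K/II-1 aff I-1×I-2: Kk
K/II-2 ? I-1×I-2: kk|Kk
K/II-3 ? I-1×I-2: kk|Kk
⇒ K over [I-1,I-2,II-1,II-2,II-3]: 5 consistent
S/I-1 un ·: ss
S/I-2 un ·: ss
S/II-1 un I-1×I-2: ss
S/II-2 ? I-1×I-2: ss
S/II-3 un I-1×I-2: ss
⇒ S over [I-1,I-2,II-1,II-2,II-3]: 1 consistent

II-3 ∈ {Kk ss, kk ss}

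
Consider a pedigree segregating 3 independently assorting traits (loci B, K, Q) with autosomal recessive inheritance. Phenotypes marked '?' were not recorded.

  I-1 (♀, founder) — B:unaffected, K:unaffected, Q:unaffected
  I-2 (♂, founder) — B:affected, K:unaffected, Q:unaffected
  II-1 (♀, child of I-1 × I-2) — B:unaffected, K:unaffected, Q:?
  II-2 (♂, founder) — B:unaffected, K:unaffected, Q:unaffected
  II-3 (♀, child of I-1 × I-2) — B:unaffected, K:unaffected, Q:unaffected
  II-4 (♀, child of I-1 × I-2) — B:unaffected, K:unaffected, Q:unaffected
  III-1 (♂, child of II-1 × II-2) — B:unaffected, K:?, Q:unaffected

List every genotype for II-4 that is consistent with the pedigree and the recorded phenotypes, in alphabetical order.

B/I-1 un ·: BB|Bb
B/I-2 aff ·: bb
B/II-1 un I-1×I-2: Bb
B/II-2 un ·: BB|Bb
B/II-3 un I-1×I-2: Bb
B/II-4 un I-1×I-2: Bb
B/III-1 un II-1×II-2: BB|Bb
⇒ B over [I-1,I-2,II-1,II-2,II-3,II-4,III-1]: 8 consistent
K/I-1 un ·: KK|Kk
K/I-2 un ·: KK|Kk
K/II-1 un I-1×I-2: KK|Kk
K/II-2 un ·: KK|Kk
K/II-3 un I-1×I-2: KK|Kk
K/II-4 un I-1×I-2: KK|Kk
K/III-1 ? II-1×II-2: KK|Kk|kk
⇒ K over [I-1,I-2,II-1,II-2,II-3,II-4,III-1]: 99 consistent
Q/I-1 un ·: QQ|Qq
Q/I-2 un ·: QQ|Qq
Q/II-1 ? I-1×I-2: QQ|Qq|qq
Q/II-2 un ·: QQ|Qq
Q/II-3 un I-1×I-2: QQ|Qq
Q/II-4 un I-1×I-2: QQ|Qq
Q/III-1 un II-1×II-2: QQ|Qq
⇒ Q over [I-1,I-2,II-1,II-2,II-3,II-4,III-1]: 95 consistent

II-4 ∈ {Bb KK QQ, Bb KK Qq, Bb Kk QQ, Bb Kk Qq}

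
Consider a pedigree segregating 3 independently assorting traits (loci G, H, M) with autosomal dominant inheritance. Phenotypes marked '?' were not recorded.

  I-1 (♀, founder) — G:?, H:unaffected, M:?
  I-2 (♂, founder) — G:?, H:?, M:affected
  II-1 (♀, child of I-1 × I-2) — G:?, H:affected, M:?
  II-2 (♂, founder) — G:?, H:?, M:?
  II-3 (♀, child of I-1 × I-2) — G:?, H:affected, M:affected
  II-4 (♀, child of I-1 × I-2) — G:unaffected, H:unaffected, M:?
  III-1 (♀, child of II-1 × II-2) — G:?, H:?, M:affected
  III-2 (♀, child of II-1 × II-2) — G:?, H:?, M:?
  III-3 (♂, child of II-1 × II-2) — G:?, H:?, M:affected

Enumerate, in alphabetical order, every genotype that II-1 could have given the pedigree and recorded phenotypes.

II-1 ∈ {GG Hh MM, GG Hh Mm, GG Hh mm, Gg Hh MM, Gg Hh Mm, Gg Hh mm, gg Hh MM, gg Hh Mm, gg Hh mm}

G/I-1 ? ·: gg|Gg
G/I-2 ? ·: gg|Gg
G/II-1 ? I-1×I-2: gg|Gg|GG
G/II-2 ? ·: gg|Gg|GG
G/II-3 ? I-1×I-2: gg|Gg|GG
G/II-4 un I-1×I-2: gg
G/III-1 ? II-1×II-2: gg|Gg|GG
G/III-2 ? II-1×II-2: gg|Gg|GG
G/III-3 ? II-1×II-2: gg|Gg|GG
⇒ G over [I-1,I-2,II-1,II-2,II-3,II-4,III-1,III-2,III-3]: 411 consistent
H/I-1 un ·: hh
H/I-2 ? ·: Hh
H/II-1 aff I-1×I-2: Hh
H/II-2 ? ·: hh|Hh|HH
H/II-3 aff I-1×I-2: Hh
H/II-4 un I-1×I-2: hh
H/III-1 ? II-1×II-2: hh|Hh|HH
H/III-2 ? II-1×II-2: hh|Hh|HH
H/III-3 ? II-1×II-2: hh|Hh|HH
⇒ H over [I-1,I-2,II-1,II-2,II-3,II-4,III-1,III-2,III-3]: 43 consistent
M/I-1 ? ·: mm|Mm|MM
M/I-2 aff ·: Mm|MM
M/II-1 ? I-1×I-2: mm|Mm|MM
M/II-2 ? ·: mm|Mm|MM
M/II-3 aff I-1×I-2: Mm|MM
M/II-4 ? I-1×I-2: mm|Mm|MM
M/III-1 aff II-1×II-2: Mm|MM
M/III-2 ? II-1×II-2: mm|Mm|MM
M/III-3 aff II-1×II-2: Mm|MM
⇒ M over [I-1,I-2,II-1,II-2,II-3,II-4,III-1,III-2,III-3]: 548 consistent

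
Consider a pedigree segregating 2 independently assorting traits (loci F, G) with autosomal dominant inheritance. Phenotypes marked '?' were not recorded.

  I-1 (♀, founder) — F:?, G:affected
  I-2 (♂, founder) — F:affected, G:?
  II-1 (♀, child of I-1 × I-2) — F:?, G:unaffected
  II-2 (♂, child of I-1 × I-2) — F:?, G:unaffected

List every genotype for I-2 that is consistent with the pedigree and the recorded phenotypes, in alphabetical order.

I-2 ∈ {FF Gg, FF gg, Ff Gg, Ff gg}

F/I-1 ? ·: ff|Ff|FF
F/I-2 aff ·: Ff|FF
F/II-1 ? I-1×I-2: ff|Ff|FF
F/II-2 ? I-1×I-2: ff|Ff|FF
⇒ F over [I-1,I-2,II-1,II-2]: 23 consistent
G/I-1 aff ·: Gg
G/I-2 ? ·: gg|Gg
G/II-1 un I-1×I-2: gg
G/II-2 un I-1×I-2: gg
⇒ G over [I-1,I-2,II-1,II-2]: 2 consistent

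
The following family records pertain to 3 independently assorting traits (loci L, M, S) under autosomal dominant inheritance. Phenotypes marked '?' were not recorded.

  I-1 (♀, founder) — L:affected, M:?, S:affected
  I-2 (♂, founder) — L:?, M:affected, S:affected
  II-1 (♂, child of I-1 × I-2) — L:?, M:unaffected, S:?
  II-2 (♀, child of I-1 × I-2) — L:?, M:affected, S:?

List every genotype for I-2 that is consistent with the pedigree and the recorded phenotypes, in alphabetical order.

I-2 ∈ {LL Mm SS, LL Mm Ss, Ll Mm SS, Ll Mm Ss, ll Mm SS, ll Mm Ss}

L/I-1 aff ·: Ll|LL
L/I-2 ? ·: ll|Ll|LL
L/II-1 ? I-1×I-2: ll|Ll|LL
L/II-2 ? I-1×I-2: ll|Ll|LL
⇒ L over [I-1,I-2,II-1,II-2]: 23 consistent
M/I-1 ? ·: mm|Mm
M/I-2 aff ·: Mm
M/II-1 un I-1×I-2: mm
M/II-2 aff I-1×I-2: Mm|MM
⇒ M over [I-1,I-2,II-1,II-2]: 3 consistent
S/I-1 aff ·: Ss|SS
S/I-2 aff ·: Ss|SS
S/II-1 ? I-1×I-2: ss|Ss|SS
S/II-2 ? I-1×I-2: ss|Ss|SS
⇒ S over [I-1,I-2,II-1,II-2]: 18 consistent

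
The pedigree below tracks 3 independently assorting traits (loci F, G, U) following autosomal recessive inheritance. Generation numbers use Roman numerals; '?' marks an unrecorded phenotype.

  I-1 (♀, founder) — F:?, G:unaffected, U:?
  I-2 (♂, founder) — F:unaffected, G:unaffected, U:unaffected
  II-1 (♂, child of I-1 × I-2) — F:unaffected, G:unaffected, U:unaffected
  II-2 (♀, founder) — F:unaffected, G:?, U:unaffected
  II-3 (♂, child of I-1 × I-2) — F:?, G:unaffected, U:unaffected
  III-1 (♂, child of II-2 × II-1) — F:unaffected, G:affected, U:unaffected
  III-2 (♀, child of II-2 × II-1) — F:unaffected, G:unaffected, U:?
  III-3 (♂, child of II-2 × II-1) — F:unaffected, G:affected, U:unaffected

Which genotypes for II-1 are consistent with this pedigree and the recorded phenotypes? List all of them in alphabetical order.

F/I-1 ? ·: FF|Ff|ff
F/I-2 un ·: FF|Ff
F/II-1 un I-1×I-2: FF|Ff
F/II-2 un ·: FF|Ff
F/II-3 ? I-1×I-2: FF|Ff|ff
F/III-1 un II-2×II-1: FF|Ff
F/III-2 un II-2×II-1: FF|Ff
F/III-3 un II-2×II-1: FF|Ff
⇒ F over [I-1,I-2,II-1,II-2,II-3,III-1,III-2,III-3]: 232 consistent
G/I-1 un ·: GG|Gg
G/I-2 un ·: GG|Gg
G/II-1 un I-1×I-2: Gg
G/II-2 ? ·: Gg|gg
G/II-3 un I-1×I-2: GG|Gg
G/III-1 aff II-2×II-1: gg
G/III-2 un II-2×II-1: GG|Gg
G/III-3 aff II-2×II-1: gg
⇒ G over [I-1,I-2,II-1,II-2,II-3,III-1,III-2,III-3]: 18 consistent
U/I-1 ? ·: UU|Uu|uu
U/I-2 un ·: UU|Uu
U/II-1 un I-1×I-2: UU|Uu
U/II-2 un ·: UU|Uu
U/II-3 un I-1×I-2: UU|Uu
U/III-1 un II-2×II-1: UU|Uu
U/III-2 ? II-2×II-1: UU|Uu|uu
U/III-3 un II-2×II-1: UU|Uu
⇒ U over [I-1,I-2,II-1,II-2,II-3,III-1,III-2,III-3]: 223 consistent

II-1 ∈ {FF Gg UU, FF Gg Uu, Ff Gg UU, Ff Gg Uu}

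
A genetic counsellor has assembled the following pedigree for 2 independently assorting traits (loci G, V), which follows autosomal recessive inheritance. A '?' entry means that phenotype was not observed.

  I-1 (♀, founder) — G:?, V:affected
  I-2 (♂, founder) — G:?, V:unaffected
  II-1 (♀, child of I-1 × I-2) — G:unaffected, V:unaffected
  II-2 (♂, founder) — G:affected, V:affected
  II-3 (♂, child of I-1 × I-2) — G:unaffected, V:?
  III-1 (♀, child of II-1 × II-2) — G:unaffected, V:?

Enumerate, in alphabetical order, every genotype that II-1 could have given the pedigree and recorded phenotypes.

G/I-1 ? ·: GG|Gg|gg
G/I-2 ? ·: GG|Gg|gg
G/II-1 un I-1×I-2: GG|Gg
G/II-2 aff ·: gg
G/II-3 un I-1×I-2: GG|Gg
G/III-1 un II-1×II-2: Gg
⇒ G over [I-1,I-2,II-1,II-2,II-3,III-1]: 17 consistent
V/I-1 aff ·: vv
V/I-2 un ·: VV|Vv
V/II-1 un I-1×I-2: Vv
V/II-2 aff ·: vv
V/II-3 ? I-1×I-2: Vv|vv
V/III-1 ? II-1×II-2: Vv|vv
⇒ V over [I-1,I-2,II-1,II-2,II-3,III-1]: 6 consistent

II-1 ∈ {GG Vv, Gg Vv}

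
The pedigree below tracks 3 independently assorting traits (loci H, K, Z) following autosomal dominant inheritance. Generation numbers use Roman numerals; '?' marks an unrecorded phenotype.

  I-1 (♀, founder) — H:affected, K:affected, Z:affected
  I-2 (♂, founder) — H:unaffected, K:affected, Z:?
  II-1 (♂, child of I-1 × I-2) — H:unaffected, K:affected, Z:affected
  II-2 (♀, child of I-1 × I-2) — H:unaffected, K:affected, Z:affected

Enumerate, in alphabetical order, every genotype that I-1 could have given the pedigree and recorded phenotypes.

H/I-1 aff ·: Hh
H/I-2 un ·: hh
H/II-1 un I-1×I-2: hh
H/II-2 un I-1×I-2: hh
⇒ H over [I-1,I-2,II-1,II-2]: 1 consistent
K/I-1 aff ·: Kk|KK
K/I-2 aff ·: Kk|KK
K/II-1 aff I-1×I-2: Kk|KK
K/II-2 aff I-1×I-2: Kk|KK
⇒ K over [I-1,I-2,II-1,II-2]: 13 consistent
Z/I-1 aff ·: Zz|ZZ
Z/I-2 ? ·: zz|Zz|ZZ
Z/II-1 aff I-1×I-2: Zz|ZZ
Z/II-2 aff I-1×I-2: Zz|ZZ
⇒ Z over [I-1,I-2,II-1,II-2]: 15 consistent

I-1 ∈ {Hh KK ZZ, Hh KK Zz, Hh Kk ZZ, Hh Kk Zz}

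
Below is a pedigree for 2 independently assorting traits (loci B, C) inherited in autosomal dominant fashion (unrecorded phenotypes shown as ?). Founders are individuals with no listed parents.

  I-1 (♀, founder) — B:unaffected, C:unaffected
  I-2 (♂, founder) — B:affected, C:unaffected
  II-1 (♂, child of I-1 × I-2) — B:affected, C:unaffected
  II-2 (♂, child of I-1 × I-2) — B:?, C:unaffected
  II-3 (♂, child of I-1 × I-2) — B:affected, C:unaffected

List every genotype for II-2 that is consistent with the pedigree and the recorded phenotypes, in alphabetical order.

B/I-1 un ·: bb
B/I-2 aff ·: Bb|BB
B/II-1 aff I-1×I-2: Bb
B/II-2 ? I-1×I-2: bb|Bb
B/II-3 aff I-1×I-2: Bb
⇒ B over [I-1,I-2,II-1,II-2,II-3]: 3 consistent
C/I-1 un ·: cc
C/I-2 un ·: cc
C/II-1 un I-1×I-2: cc
C/II-2 un I-1×I-2: cc
C/II-3 un I-1×I-2: cc
⇒ C over [I-1,I-2,II-1,II-2,II-3]: 1 consistent

II-2 ∈ {Bb cc, bb cc}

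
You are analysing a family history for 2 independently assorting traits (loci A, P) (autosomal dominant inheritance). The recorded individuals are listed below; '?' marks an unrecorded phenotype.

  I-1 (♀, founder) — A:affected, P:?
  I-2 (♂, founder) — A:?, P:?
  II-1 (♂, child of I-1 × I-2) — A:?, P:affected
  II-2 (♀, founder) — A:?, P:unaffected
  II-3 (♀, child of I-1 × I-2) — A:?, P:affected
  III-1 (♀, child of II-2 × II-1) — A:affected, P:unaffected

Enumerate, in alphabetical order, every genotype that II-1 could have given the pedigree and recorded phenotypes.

II-1 ∈ {AA Pp, Aa Pp, aa Pp}

A/I-1 aff ·: Aa|AA
A/I-2 ? ·: aa|Aa|AA
A/II-1 ? I-1×I-2: aa|Aa|AA
A/II-2 ? ·: aa|Aa|AA
A/II-3 ? I-1×I-2: aa|Aa|AA
A/III-1 aff II-2×II-1: Aa|AA
⇒ A over [I-1,I-2,II-1,II-2,II-3,III-1]: 92 consistent
P/I-1 ? ·: pp|Pp|PP
P/I-2 ? ·: pp|Pp|PP
P/II-1 aff I-1×I-2: Pp
P/II-2 un ·: pp
P/II-3 aff I-1×I-2: Pp|PP
P/III-1 un II-2×II-1: pp
⇒ P over [I-1,I-2,II-1,II-2,II-3,III-1]: 10 consistent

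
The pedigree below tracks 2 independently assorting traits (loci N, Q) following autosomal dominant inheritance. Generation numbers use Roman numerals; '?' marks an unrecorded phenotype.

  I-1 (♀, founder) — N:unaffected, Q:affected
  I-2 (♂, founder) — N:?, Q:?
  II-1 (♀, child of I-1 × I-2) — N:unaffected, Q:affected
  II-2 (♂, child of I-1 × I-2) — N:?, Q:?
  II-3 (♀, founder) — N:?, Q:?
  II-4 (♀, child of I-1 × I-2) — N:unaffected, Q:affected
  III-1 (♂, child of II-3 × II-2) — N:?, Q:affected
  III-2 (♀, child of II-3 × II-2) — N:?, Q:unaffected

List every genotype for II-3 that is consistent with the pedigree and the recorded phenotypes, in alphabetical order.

N/I-1 un ·: nn
N/I-2 ? ·: nn|Nn
N/II-1 un I-1×I-2: nn
N/II-2 ? I-1×I-2: nn|Nn
N/II-3 ? ·: nn|Nn|NN
N/II-4 un I-1×I-2: nn
N/III-1 ? II-3×II-2: nn|Nn|NN
N/III-2 ? II-3×II-2: nn|Nn|NN
⇒ N over [I-1,I-2,II-1,II-2,II-3,II-4,III-1,III-2]: 29 consistent
Q/I-1 aff ·: Qq|QQ
Q/I-2 ? ·: qq|Qq|QQ
Q/II-1 aff I-1×I-2: Qq|QQ
Q/II-2 ? I-1×I-2: qq|Qq
Q/II-3 ? ·: qq|Qq
Q/II-4 aff I-1×I-2: Qq|QQ
Q/III-1 aff II-3×II-2: Qq|QQ
Q/III-2 un II-3×II-2: qq
⇒ Q over [I-1,I-2,II-1,II-2,II-3,II-4,III-1,III-2]: 47 consistent

II-3 ∈ {NN Qq, NN qq, Nn Qq, Nn qq, nn Qq, nn qq}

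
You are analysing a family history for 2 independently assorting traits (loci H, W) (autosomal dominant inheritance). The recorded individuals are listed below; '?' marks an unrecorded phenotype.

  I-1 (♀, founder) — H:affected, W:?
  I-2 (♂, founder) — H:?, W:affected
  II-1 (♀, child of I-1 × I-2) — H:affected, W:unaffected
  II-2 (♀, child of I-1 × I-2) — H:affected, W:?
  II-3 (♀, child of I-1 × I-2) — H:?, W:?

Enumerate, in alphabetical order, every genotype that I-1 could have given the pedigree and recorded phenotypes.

I-1 ∈ {HH Ww, HH ww, Hh Ww, Hh ww}

H/I-1 aff ·: Hh|HH
H/I-2 ? ·: hh|Hh|HH
H/II-1 aff I-1×I-2: Hh|HH
H/II-2 aff I-1×I-2: Hh|HH
H/II-3 ? I-1×I-2: hh|Hh|HH
⇒ H over [I-1,I-2,II-1,II-2,II-3]: 32 consistent
W/I-1 ? ·: ww|Ww
W/I-2 aff ·: Ww
W/II-1 un I-1×I-2: ww
W/II-2 ? I-1×I-2: ww|Ww|WW
W/II-3 ? I-1×I-2: ww|Ww|WW
⇒ W over [I-1,I-2,II-1,II-2,II-3]: 13 consistent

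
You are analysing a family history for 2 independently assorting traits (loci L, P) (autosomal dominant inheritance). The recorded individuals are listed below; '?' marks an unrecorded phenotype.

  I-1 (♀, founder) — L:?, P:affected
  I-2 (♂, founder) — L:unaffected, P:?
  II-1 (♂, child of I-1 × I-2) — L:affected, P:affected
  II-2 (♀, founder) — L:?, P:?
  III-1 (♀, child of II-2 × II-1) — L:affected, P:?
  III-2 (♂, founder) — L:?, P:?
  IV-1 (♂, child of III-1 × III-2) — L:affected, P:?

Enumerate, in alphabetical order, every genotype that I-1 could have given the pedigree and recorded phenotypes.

L/I-1 ? ·: Ll|LL
L/I-2 un ·: ll
L/II-1 aff I-1×I-2: Ll
L/II-2 ? ·: ll|Ll|LL
L/III-1 aff II-2×II-1: Ll|LL
L/III-2 ? ·: ll|Ll|LL
L/IV-1 aff III-1×III-2: Ll|LL
⇒ L over [I-1,I-2,II-1,II-2,III-1,III-2,IV-1]: 46 consistent
P/I-1 aff ·: Pp|PP
P/I-2 ? ·: pp|Pp|PP
P/II-1 aff I-1×I-2: Pp|PP
P/II-2 ? ·: pp|Pp|PP
P/III-1 ? II-2×II-1: pp|Pp|PP
P/III-2 ? ·: pp|Pp|PP
P/IV-1 ? III-1×III-2: pp|Pp|PP
⇒ P over [I-1,I-2,II-1,II-2,III-1,III-2,IV-1]: 273 consistent

I-1 ∈ {LL PP, LL Pp, Ll PP, Ll Pp}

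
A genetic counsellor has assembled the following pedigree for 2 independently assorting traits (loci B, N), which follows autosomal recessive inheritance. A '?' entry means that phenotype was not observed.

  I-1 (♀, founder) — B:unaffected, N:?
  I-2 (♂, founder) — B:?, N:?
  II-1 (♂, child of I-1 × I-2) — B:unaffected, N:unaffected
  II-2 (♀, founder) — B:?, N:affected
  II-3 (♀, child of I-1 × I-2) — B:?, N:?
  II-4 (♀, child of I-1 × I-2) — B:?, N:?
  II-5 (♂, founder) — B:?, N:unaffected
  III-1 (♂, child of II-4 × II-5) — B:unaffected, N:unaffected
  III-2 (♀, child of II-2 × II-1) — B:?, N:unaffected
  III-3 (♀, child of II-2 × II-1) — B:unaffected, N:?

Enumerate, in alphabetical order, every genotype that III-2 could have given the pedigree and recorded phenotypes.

B/I-1 un ·: BB|Bb
B/I-2 ? ·: BB|Bb|bb
B/II-1 un I-1×I-2: BB|Bb
B/II-2 ? ·: BB|Bb|bb
B/II-3 ? I-1×I-2: BB|Bb|bb
B/II-4 ? I-1×I-2: BB|Bb|bb
B/II-5 ? ·: BB|Bb|bb
B/III-1 un II-4×II-5: BB|Bb
B/III-2 ? II-2×II-1: BB|Bb|bb
B/III-3 un II-2×II-1: BB|Bb
⇒ B over [I-1,I-2,II-1,II-2,II-3,II-4,II-5,III-1,III-2,III-3]: 1494 consistent
N/I-1 ? ·: NN|Nn|nn
N/I-2 ? ·: NN|Nn|nn
N/II-1 un I-1×I-2: NN|Nn
N/II-2 aff ·: nn
N/II-3 ? I-1×I-2: NN|Nn|nn
N/II-4 ? I-1×I-2: NN|Nn|nn
N/II-5 un ·: NN|Nn
N/III-1 un II-4×II-5: NN|Nn
N/III-2 un II-2×II-1: Nn
N/III-3 ? II-2×II-1: Nn|nn
⇒ N over [I-1,I-2,II-1,II-2,II-3,II-4,II-5,III-1,III-2,III-3]: 232 consistent

III-2 ∈ {BB Nn, Bb Nn, bb Nn}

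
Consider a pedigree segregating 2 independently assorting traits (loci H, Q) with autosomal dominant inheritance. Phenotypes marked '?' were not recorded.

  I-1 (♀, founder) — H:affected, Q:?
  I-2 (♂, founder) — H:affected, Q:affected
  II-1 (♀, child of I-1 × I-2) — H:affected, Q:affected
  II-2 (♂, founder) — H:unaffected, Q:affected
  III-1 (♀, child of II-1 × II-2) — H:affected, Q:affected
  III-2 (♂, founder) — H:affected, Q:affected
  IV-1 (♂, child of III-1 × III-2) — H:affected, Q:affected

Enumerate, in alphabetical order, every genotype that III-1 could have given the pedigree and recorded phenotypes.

H/I-1 aff ·: Hh|HH
H/I-2 aff ·: Hh|HH
H/II-1 aff I-1×I-2: Hh|HH
H/II-2 un ·: hh
H/III-1 aff II-1×II-2: Hh
H/III-2 aff ·: Hh|HH
H/IV-1 aff III-1×III-2: Hh|HH
⇒ H over [I-1,I-2,II-1,II-2,III-1,III-2,IV-1]: 28 consistent
Q/I-1 ? ·: qq|Qq|QQ
Q/I-2 aff ·: Qq|QQ
Q/II-1 aff I-1×I-2: Qq|QQ
Q/II-2 aff ·: Qq|QQ
Q/III-1 aff II-1×II-2: Qq|QQ
Q/III-2 aff ·: Qq|QQ
Q/IV-1 aff III-1×III-2: Qq|QQ
⇒ Q over [I-1,I-2,II-1,II-2,III-1,III-2,IV-1]: 110 consistent

III-1 ∈ {Hh QQ, Hh Qq}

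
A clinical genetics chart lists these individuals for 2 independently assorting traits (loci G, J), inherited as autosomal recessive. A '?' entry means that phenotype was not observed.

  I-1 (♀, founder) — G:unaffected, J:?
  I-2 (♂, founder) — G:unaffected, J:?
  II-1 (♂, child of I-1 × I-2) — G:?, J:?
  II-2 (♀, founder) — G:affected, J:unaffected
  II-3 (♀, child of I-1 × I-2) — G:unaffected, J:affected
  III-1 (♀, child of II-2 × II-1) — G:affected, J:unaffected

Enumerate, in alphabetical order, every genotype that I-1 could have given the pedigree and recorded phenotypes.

G/I-1 un ·: GG|Gg
G/I-2 un ·: GG|Gg
G/II-1 ? I-1×I-2: Gg|gg
G/II-2 aff ·: gg
G/II-3 un I-1×I-2: GG|Gg
G/III-1 aff II-2×II-1: gg
⇒ G over [I-1,I-2,II-1,II-2,II-3,III-1]: 8 consistent
J/I-1 ? ·: Jj|jj
J/I-2 ? ·: Jj|jj
J/II-1 ? I-1×I-2: JJ|Jj|jj
J/II-2 un ·: JJ|Jj
J/II-3 aff I-1×I-2: jj
J/III-1 un II-2×II-1: JJ|Jj
⇒ J over [I-1,I-2,II-1,II-2,II-3,III-1]: 23 consistent

I-1 ∈ {GG Jj, GG jj, Gg Jj, Gg jj}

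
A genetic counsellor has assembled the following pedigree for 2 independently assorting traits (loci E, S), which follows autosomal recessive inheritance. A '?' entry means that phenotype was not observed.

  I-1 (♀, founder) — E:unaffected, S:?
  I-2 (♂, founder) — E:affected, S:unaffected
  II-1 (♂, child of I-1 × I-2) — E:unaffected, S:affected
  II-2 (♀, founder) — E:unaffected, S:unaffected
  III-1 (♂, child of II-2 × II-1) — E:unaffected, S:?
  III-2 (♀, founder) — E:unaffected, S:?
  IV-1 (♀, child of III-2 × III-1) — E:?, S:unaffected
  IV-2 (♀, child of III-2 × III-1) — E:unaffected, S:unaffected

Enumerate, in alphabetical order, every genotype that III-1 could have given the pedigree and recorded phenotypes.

E/I-1 un ·: EE|Ee
E/I-2 aff ·: ee
E/II-1 un I-1×I-2: Ee
E/II-2 un ·: EE|Ee
E/III-1 un II-2×II-1: EE|Ee
E/III-2 un ·: EE|Ee
E/IV-1 ? III-2×III-1: EE|Ee|ee
E/IV-2 un III-2×III-1: EE|Ee
⇒ E over [I-1,I-2,II-1,II-2,III-1,III-2,IV-1,IV-2]: 60 consistent
S/I-1 ? ·: Ss|ss
S/I-2 un ·: Ss
S/II-1 aff I-1×I-2: ss
S/II-2 un ·: SS|Ss
S/III-1 ? II-2×II-1: Ss|ss
S/III-2 ? ·: SS|Ss|ss
S/IV-1 un III-2×III-1: SS|Ss
S/IV-2 un III-2×III-1: SS|Ss
⇒ S over [I-1,I-2,II-1,II-2,III-1,III-2,IV-1,IV-2]: 40 consistent

III-1 ∈ {EE Ss, EE ss, Ee Ss, Ee ss}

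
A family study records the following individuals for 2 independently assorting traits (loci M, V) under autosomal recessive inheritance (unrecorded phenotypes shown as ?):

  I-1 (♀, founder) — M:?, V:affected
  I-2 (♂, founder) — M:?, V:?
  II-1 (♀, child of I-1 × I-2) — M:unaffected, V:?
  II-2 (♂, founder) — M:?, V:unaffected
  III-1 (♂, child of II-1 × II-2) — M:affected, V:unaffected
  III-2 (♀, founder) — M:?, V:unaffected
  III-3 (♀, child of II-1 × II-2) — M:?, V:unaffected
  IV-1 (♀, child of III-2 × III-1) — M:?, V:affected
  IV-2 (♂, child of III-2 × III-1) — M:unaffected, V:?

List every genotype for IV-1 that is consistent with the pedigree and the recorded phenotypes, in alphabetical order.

IV-1 ∈ {Mm vv, mm vv}

M/I-1 ? ·: MM|Mm|mm
M/I-2 ? ·: MM|Mm|mm
M/II-1 un I-1×I-2: Mm
M/II-2 ? ·: Mm|mm
M/III-1 aff II-1×II-2: mm
M/III-2 ? ·: MM|Mm
M/III-3 ? II-1×II-2: MM|Mm|mm
M/IV-1 ? III-2×III-1: Mm|mm
M/IV-2 un III-2×III-1: Mm
⇒ M over [I-1,I-2,II-1,II-2,III-1,III-2,III-3,IV-1,IV-2]: 105 consistent
V/I-1 aff ·: vv
V/I-2 ? ·: VV|Vv|vv
V/II-1 ? I-1×I-2: Vv|vv
V/II-2 un ·: VV|Vv
V/III-1 un II-1×II-2: Vv
V/III-2 un ·: Vv
V/III-3 un II-1×II-2: VV|Vv
V/IV-1 aff III-2×III-1: vv
V/IV-2 ? III-2×III-1: VV|Vv|vv
⇒ V over [I-1,I-2,II-1,II-2,III-1,III-2,III-3,IV-1,IV-2]: 36 consistent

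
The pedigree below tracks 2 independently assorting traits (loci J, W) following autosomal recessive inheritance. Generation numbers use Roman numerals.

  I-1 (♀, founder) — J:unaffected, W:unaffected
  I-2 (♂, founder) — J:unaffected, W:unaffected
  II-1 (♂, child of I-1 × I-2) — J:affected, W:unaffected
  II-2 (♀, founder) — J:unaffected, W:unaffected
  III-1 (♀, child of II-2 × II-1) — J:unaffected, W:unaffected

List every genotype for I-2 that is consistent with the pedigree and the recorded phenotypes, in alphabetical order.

J/I-1 un ·: Jj
J/I-2 un ·: Jj
J/II-1 aff I-1×I-2: jj
J/II-2 un ·: JJ|Jj
J/III-1 un II-2×II-1: Jj
⇒ J over [I-1,I-2,II-1,II-2,III-1]: 2 consistent
W/I-1 un ·: WW|Ww
W/I-2 un ·: WW|Ww
W/II-1 un I-1×I-2: WW|Ww
W/II-2 un ·: WW|Ww
W/III-1 un II-2×II-1: WW|Ww
⇒ W over [I-1,I-2,II-1,II-2,III-1]: 24 consistent

I-2 ∈ {Jj WW, Jj Ww}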